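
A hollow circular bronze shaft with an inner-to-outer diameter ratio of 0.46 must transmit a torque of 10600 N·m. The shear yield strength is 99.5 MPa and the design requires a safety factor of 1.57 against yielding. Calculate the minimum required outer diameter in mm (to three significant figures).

τ_allow = 99.5/1.57 = 63.38 MPa.
For a hollow shaft τ = 16T/[πd_o³(1−k⁴)] with k = 0.46, so 1−k⁴ = 0.9552.
d_o³ = 16T/[π τ_allow (1−k⁴)] = 16×1.0600×10^7/(π×63.38×0.9552) = 891800 mm³.
d_o = 96.25 mm.

d_o = 96.3 mm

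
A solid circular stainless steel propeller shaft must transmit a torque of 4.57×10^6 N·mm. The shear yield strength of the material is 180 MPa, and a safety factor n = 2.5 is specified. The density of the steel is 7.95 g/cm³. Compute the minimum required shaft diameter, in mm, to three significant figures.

Allowable shear stress τ_allow = 180/2.5 = 72.00 MPa.
For a solid shaft τ = 16T/(πd³), so d³ = 16T/(π τ_allow) = 16×4570000/(π×72.00) = 323300 mm³.
d = (323300)^(1/3) = 68.63 mm.

d = 68.6 mm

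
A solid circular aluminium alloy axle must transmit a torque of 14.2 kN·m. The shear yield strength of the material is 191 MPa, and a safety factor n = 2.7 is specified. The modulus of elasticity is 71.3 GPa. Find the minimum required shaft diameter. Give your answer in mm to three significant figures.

Allowable shear stress τ_allow = 191/2.7 = 70.74 MPa.
For a solid shaft τ = 16T/(πd³), so d³ = 16T/(π τ_allow) = 16×1.4200×10^7/(π×70.74) = 1.022×10^6 mm³.
d = (1.022×10^6)^(1/3) = 100.7 mm.

d = 101 mm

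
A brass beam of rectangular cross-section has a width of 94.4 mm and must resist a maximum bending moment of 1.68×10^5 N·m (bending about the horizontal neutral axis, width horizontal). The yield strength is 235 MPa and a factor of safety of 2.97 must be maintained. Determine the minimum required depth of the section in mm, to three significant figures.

h = 367 mm

σ_allow = 235/2.97 = 79.12 MPa.
For a rectangular section σ = 6M/(bh²), so h² = 6M/(b σ_allow) = 6×1.6800×10^8/(94.4×79.12) = 135000 mm².
h = 367.4 mm.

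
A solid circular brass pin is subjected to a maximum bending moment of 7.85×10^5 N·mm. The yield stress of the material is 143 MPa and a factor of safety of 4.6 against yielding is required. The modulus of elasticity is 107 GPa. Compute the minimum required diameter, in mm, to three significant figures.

d = 63.6 mm

σ_allow = 143/4.6 = 31.09 MPa.
For a solid circular section σ = 32M/(πd³), so d³ = 32M/(π σ_allow) = 32×785000/(π×31.09) = 257200 mm³.
d = 63.60 mm.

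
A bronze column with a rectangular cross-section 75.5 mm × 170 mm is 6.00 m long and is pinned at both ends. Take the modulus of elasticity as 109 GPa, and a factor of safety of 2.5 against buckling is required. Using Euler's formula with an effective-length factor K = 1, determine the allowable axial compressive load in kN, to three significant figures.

P_allow = 72.9 kN

Buckling occurs about the weak axis: I_min = h·b³/12 = 170×75.5³/12 = 6.097×10^6 mm⁴ (b = 75.5 mm is the smaller dimension).
Effective length L_e = KL = 1×6.00 m = 6000 mm.
Euler critical load P_cr = π²EI/L_e² = π²×109000×6.097×10^6/6000² = 182200 N.
P_allow = P_cr/n = 182200/2.5 = 72880 N.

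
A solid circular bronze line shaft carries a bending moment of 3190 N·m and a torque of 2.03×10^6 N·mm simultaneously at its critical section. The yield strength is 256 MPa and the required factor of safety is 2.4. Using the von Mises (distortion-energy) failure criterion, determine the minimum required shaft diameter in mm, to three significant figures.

d = 70.3 mm

σ_allow = σ_y/n = 256/2.4 = 106.7 MPa.
For a solid shaft σ_b = 32M/(πd³) and τ = 16T/(πd³), so the von Mises stress is σ' = (16/πd³)·√(4M²+3T²).
√(4M²+3T²) = √(4×(3.190×10^6)² + 3×(2.030×10^6)²) = 7.285×10^6 N·mm.
d³ = 16×7.285×10^6/(π×106.7) = 347800 mm³.
d = 70.33 mm.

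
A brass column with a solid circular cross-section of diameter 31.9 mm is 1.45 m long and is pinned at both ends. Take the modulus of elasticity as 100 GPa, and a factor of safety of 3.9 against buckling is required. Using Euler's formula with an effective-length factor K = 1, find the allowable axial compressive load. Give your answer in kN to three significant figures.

P_allow = 6.12 kN

I = πd⁴/64 = π×31.9⁴/64 = 50830 mm⁴.
Effective length L_e = KL = 1×1.45 m = 1450 mm.
Euler critical load P_cr = π²EI/L_e² = π²×100000×50830/1450² = 23860 N.
P_allow = P_cr/n = 23860/3.9 = 6118 N.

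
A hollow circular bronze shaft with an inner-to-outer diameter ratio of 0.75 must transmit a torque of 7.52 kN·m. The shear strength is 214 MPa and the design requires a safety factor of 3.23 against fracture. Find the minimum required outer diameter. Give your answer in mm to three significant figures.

d_o = 94.6 mm

τ_allow = 214/3.23 = 66.25 MPa.
For a hollow shaft τ = 16T/[πd_o³(1−k⁴)] with k = 0.75, so 1−k⁴ = 0.6836.
d_o³ = 16T/[π τ_allow (1−k⁴)] = 16×7520000/(π×66.25×0.6836) = 845600 mm³.
d_o = 94.56 mm.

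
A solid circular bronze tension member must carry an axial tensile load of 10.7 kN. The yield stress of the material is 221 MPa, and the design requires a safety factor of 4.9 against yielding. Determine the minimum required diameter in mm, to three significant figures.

Allowable stress σ_allow = 221/4.9 = 45.10 MPa.
Required area A = F/σ_allow = 10700/45.10 = 237.2 mm².
A = πd²/4 → d = √(4A/π) = 17.38 mm.

d = 17.4 mm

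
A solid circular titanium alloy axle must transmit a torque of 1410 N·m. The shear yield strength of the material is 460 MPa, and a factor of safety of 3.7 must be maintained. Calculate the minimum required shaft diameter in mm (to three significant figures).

Allowable shear stress τ_allow = 460/3.7 = 124.3 MPa.
For a solid shaft τ = 16T/(πd³), so d³ = 16T/(π τ_allow) = 16×1410000/(π×124.3) = 57760 mm³.
d = (57760)^(1/3) = 38.66 mm.

d = 38.7 mm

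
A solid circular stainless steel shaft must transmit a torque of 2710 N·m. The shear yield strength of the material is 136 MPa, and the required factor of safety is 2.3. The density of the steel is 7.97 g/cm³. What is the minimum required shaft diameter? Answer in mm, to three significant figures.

d = 61.6 mm

Allowable shear stress τ_allow = 136/2.3 = 59.13 MPa.
For a solid shaft τ = 16T/(πd³), so d³ = 16T/(π τ_allow) = 16×2710000/(π×59.13) = 233400 mm³.
d = (233400)^(1/3) = 61.57 mm.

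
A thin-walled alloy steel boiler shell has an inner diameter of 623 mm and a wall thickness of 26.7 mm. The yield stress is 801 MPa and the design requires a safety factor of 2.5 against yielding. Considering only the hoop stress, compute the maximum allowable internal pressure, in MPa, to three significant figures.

σ_allow = 801/2.5 = 320.4 MPa.
σ_h = pD/(2t) → p_allow = 2σ_allow t/D = 2×320.4×26.7/623 = 27.46 MPa.

p_allow = 27.5 MPa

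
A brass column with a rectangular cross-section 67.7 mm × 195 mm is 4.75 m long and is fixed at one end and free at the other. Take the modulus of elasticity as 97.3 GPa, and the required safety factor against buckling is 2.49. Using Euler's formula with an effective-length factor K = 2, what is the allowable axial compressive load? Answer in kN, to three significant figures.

Buckling occurs about the weak axis: I_min = h·b³/12 = 195×67.7³/12 = 5.042×10^6 mm⁴ (b = 67.7 mm is the smaller dimension).
Effective length L_e = KL = 2×4.75 m = 9500 mm.
Euler critical load P_cr = π²EI/L_e² = π²×97300×5.042×10^6/9500² = 53650 N.
P_allow = P_cr/n = 53650/2.49 = 21550 N.

P_allow = 21.5 kN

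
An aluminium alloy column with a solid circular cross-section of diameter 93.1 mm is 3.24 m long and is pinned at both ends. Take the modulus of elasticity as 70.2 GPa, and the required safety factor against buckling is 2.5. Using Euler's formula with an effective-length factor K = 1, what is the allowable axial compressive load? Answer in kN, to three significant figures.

I = πd⁴/64 = π×93.1⁴/64 = 3.688×10^6 mm⁴.
Effective length L_e = KL = 1×3.24 m = 3240 mm.
Euler critical load P_cr = π²EI/L_e² = π²×70200×3.688×10^6/3240² = 243400 N.
P_allow = P_cr/n = 243400/2.5 = 97360 N.

P_allow = 97.4 kN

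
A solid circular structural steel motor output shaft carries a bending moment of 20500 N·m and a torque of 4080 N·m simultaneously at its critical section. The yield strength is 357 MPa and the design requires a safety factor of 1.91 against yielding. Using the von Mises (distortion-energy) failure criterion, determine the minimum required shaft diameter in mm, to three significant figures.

d = 104 mm

σ_allow = σ_y/n = 357/1.91 = 186.9 MPa.
For a solid shaft σ_b = 32M/(πd³) and τ = 16T/(πd³), so the von Mises stress is σ' = (16/πd³)·√(4M²+3T²).
√(4M²+3T²) = √(4×(2.050×10^7)² + 3×(4.080×10^6)²) = 4.160×10^7 N·mm.
d³ = 16×4.160×10^7/(π×186.9) = 1.134×10^6 mm³.
d = 104.3 mm.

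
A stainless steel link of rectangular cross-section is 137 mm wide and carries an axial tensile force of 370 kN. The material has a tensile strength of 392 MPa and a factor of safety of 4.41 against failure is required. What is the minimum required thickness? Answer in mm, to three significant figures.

t = 30.4 mm

σ_allow = 392/4.41 = 88.89 MPa.
Required area A = F/σ_allow = 370000/88.89 = 4162 mm².
t = A/w = 4162/137 = 30.38 mm.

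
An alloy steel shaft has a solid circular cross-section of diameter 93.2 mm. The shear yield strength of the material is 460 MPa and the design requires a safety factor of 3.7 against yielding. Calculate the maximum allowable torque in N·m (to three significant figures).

T_allow = 19800 N·m

τ_allow = 460/3.7 = 124.3 MPa.
For a solid shaft T_allow = τ_allow·πd³/16; πd³/16 = π×93.2³/16 = 159000 mm³.
T_allow = 124.3×159000 = 1.976×10^7 N·mm = 19760 N·m.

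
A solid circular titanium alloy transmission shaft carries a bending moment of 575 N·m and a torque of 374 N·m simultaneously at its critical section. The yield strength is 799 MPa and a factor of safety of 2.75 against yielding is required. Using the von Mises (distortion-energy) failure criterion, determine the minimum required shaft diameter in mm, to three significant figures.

d = 28.5 mm

σ_allow = σ_y/n = 799/2.75 = 290.5 MPa.
For a solid shaft σ_b = 32M/(πd³) and τ = 16T/(πd³), so the von Mises stress is σ' = (16/πd³)·√(4M²+3T²).
√(4M²+3T²) = √(4×(575000)² + 3×(374000)²) = 1.320×10^6 N·mm.
d³ = 16×1.320×10^6/(π×290.5) = 23140 mm³.
d = 28.49 mm.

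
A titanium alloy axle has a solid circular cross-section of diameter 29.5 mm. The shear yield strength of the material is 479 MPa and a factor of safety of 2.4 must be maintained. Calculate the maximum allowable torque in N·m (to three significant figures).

τ_allow = 479/2.4 = 199.6 MPa.
For a solid shaft T_allow = τ_allow·πd³/16; πd³/16 = π×29.5³/16 = 5041 mm³.
T_allow = 199.6×5041 = 1.006×10^6 N·mm = 1006 N·m.

T_allow = 1010 N·m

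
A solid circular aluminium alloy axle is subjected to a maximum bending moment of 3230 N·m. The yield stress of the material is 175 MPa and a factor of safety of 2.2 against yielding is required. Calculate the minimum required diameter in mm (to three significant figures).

d = 74.5 mm

σ_allow = 175/2.2 = 79.55 MPa.
For a solid circular section σ = 32M/(πd³), so d³ = 32M/(π σ_allow) = 32×3230000/(π×79.55) = 413600 mm³.
d = 74.51 mm.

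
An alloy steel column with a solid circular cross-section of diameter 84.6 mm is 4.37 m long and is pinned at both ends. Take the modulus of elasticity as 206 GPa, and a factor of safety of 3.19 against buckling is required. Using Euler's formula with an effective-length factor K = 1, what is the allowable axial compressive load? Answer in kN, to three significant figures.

I = πd⁴/64 = π×84.6⁴/64 = 2.514×10^6 mm⁴.
Effective length L_e = KL = 1×4.37 m = 4370 mm.
Euler critical load P_cr = π²EI/L_e² = π²×206000×2.514×10^6/4370² = 267700 N.
P_allow = P_cr/n = 267700/3.19 = 83920 N.

P_allow = 83.9 kN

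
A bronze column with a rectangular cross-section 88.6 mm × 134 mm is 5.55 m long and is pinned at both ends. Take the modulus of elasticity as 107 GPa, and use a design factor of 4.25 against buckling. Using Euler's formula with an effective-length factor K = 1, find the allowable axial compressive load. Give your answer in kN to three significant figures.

P_allow = 62.7 kN

Buckling occurs about the weak axis: I_min = h·b³/12 = 134×88.6³/12 = 7.766×10^6 mm⁴ (b = 88.6 mm is the smaller dimension).
Effective length L_e = KL = 1×5.55 m = 5550 mm.
Euler critical load P_cr = π²EI/L_e² = π²×107000×7.766×10^6/5550² = 266300 N.
P_allow = P_cr/n = 266300/4.25 = 62650 N.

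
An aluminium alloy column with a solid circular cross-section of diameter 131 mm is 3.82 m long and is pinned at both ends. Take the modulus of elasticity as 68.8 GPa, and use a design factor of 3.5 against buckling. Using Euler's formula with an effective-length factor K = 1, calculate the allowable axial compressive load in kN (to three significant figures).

P_allow = 192 kN

I = πd⁴/64 = π×131⁴/64 = 1.446×10^7 mm⁴.
Effective length L_e = KL = 1×3.82 m = 3820 mm.
Euler critical load P_cr = π²EI/L_e² = π²×68800×1.446×10^7/3820² = 672700 N.
P_allow = P_cr/n = 672700/3.5 = 192200 N.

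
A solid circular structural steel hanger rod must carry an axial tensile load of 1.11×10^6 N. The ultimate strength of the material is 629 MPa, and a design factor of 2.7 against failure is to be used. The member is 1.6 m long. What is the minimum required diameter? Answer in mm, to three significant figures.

d = 77.9 mm

Allowable stress σ_allow = 629/2.7 = 233.0 MPa.
Required area A = F/σ_allow = 1110000/233.0 = 4765 mm².
A = πd²/4 → d = √(4A/π) = 77.89 mm.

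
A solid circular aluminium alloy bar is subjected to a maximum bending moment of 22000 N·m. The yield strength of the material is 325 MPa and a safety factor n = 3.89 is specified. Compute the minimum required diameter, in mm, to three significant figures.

d = 139 mm

σ_allow = 325/3.89 = 83.55 MPa.
For a solid circular section σ = 32M/(πd³), so d³ = 32M/(π σ_allow) = 32×2.2000×10^7/(π×83.55) = 2.682×10^6 mm³.
d = 138.9 mm.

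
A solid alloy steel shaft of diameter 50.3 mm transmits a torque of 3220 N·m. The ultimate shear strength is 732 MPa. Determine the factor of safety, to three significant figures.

τ = 16T/(πd³) = 16×3220000/(π×50.3³) = 128.9 MPa.
n = τ_limit/τ = 732/128.9 = 5.681.

n = 5.68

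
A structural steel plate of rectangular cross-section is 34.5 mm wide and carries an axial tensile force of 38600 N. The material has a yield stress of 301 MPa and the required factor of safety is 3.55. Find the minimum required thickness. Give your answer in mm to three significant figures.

t = 13.2 mm

σ_allow = 301/3.55 = 84.79 MPa.
Required area A = F/σ_allow = 38600/84.79 = 455.2 mm².
t = A/w = 455.2/34.5 = 13.20 mm.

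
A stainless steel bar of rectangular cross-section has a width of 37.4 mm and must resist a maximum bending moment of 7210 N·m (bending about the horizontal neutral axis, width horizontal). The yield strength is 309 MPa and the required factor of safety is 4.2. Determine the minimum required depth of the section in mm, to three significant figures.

σ_allow = 309/4.2 = 73.57 MPa.
For a rectangular section σ = 6M/(bh²), so h² = 6M/(b σ_allow) = 6×7210000/(37.4×73.57) = 15720 mm².
h = 125.4 mm.

h = 125 mm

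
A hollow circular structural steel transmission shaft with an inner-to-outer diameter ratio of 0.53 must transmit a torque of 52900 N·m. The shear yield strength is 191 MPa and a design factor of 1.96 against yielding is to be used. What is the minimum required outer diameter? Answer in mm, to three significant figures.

d_o = 144 mm

τ_allow = 191/1.96 = 97.45 MPa.
For a hollow shaft τ = 16T/[πd_o³(1−k⁴)] with k = 0.53, so 1−k⁴ = 0.9211.
d_o³ = 16T/[π τ_allow (1−k⁴)] = 16×5.2900×10^7/(π×97.45×0.9211) = 3.002×10^6 mm³.
d_o = 144.2 mm.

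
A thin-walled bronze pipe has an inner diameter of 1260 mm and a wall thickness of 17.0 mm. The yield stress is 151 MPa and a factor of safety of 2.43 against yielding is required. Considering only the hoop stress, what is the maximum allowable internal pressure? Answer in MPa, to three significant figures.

p_allow = 1.68 MPa

σ_allow = 151/2.43 = 62.14 MPa.
σ_h = pD/(2t) → p_allow = 2σ_allow t/D = 2×62.14×17.0/1260 = 1.677 MPa.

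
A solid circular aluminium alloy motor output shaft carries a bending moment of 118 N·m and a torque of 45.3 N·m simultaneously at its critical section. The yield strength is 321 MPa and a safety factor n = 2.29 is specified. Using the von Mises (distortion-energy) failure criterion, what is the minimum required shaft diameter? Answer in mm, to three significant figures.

σ_allow = σ_y/n = 321/2.29 = 140.2 MPa.
For a solid shaft σ_b = 32M/(πd³) and τ = 16T/(πd³), so the von Mises stress is σ' = (16/πd³)·√(4M²+3T²).
√(4M²+3T²) = √(4×(118000)² + 3×(45300)²) = 248700 N·mm.
d³ = 16×248700/(π×140.2) = 9036 mm³.
d = 20.83 mm.

d = 20.8 mm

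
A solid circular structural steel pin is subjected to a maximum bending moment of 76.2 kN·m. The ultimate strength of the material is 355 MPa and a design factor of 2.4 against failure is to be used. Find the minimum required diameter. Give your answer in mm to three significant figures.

d = 174 mm

σ_allow = 355/2.4 = 147.9 MPa.
For a solid circular section σ = 32M/(πd³), so d³ = 32M/(π σ_allow) = 32×7.6200×10^7/(π×147.9) = 5.247×10^6 mm³.
d = 173.8 mm.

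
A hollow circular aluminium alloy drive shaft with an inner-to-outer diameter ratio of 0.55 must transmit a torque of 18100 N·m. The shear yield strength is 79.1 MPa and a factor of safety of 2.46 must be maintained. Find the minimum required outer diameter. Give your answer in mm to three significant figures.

τ_allow = 79.1/2.46 = 32.15 MPa.
For a hollow shaft τ = 16T/[πd_o³(1−k⁴)] with k = 0.55, so 1−k⁴ = 0.9085.
d_o³ = 16T/[π τ_allow (1−k⁴)] = 16×1.8100×10^7/(π×32.15×0.9085) = 3.156×10^6 mm³.
d_o = 146.7 mm.

d_o = 147 mm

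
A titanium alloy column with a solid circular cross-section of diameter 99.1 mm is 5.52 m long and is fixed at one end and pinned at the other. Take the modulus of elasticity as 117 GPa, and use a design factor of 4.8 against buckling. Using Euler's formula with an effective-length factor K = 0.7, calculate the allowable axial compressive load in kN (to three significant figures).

I = πd⁴/64 = π×99.1⁴/64 = 4.734×10^6 mm⁴.
Effective length L_e = KL = 0.7×5.52 m = 3864 mm.
Euler critical load P_cr = π²EI/L_e² = π²×117000×4.734×10^6/3864² = 366200 N.
P_allow = P_cr/n = 366200/4.8 = 76280 N.

P_allow = 76.3 kN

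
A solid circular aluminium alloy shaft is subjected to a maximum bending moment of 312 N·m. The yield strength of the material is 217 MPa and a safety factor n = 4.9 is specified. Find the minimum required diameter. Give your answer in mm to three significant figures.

d = 41.6 mm

σ_allow = 217/4.9 = 44.29 MPa.
For a solid circular section σ = 32M/(πd³), so d³ = 32M/(π σ_allow) = 32×312000/(π×44.29) = 71760 mm³.
d = 41.56 mm.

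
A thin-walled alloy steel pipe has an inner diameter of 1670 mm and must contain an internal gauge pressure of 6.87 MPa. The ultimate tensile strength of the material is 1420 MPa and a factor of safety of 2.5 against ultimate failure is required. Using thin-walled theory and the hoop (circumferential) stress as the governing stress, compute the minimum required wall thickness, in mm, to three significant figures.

σ_allow = 1420/2.5 = 568.0 MPa.
Hoop stress σ_h = pD/(2t), so t = pD/(2σ_allow) = 6.87×1670/(2×568.0) = 10.10 mm.

t = 10.1 mm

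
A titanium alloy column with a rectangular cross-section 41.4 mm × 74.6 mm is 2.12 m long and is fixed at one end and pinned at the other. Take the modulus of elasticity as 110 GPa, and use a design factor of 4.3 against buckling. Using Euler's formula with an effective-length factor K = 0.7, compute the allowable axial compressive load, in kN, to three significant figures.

Buckling occurs about the weak axis: I_min = h·b³/12 = 74.6×41.4³/12 = 441100 mm⁴ (b = 41.4 mm is the smaller dimension).
Effective length L_e = KL = 0.7×2.12 m = 1484 mm.
Euler critical load P_cr = π²EI/L_e² = π²×110000×441100/1484² = 217500 N.
P_allow = P_cr/n = 217500/4.3 = 50570 N.

P_allow = 50.6 kN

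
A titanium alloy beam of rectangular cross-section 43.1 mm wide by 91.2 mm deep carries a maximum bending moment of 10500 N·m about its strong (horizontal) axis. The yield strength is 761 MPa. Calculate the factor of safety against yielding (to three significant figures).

n = 4.33

Section modulus S = bh²/6 = 43.1×91.2²/6 = 59750 mm³.
σ = M/S = 1.0500×10^7/59750 = 175.7 MPa.
n = 761/175.7 = 4.330.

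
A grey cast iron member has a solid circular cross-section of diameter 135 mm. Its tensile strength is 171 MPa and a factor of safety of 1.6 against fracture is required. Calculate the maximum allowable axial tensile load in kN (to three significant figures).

σ_allow = 171/1.6 = 106.9 MPa.
A = πd²/4 = π×135²/4 = 14310 mm².
F_allow = σ_allow × A = 106.9×14310 = 1.530×10^6 N.

F_allow = 1530 kN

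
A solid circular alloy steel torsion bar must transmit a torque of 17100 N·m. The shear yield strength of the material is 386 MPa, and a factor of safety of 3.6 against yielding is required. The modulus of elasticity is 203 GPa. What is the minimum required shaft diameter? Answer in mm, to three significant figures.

d = 93.3 mm

Allowable shear stress τ_allow = 386/3.6 = 107.2 MPa.
For a solid shaft τ = 16T/(πd³), so d³ = 16T/(π τ_allow) = 16×1.7100×10^7/(π×107.2) = 812200 mm³.
d = (812200)^(1/3) = 93.30 mm.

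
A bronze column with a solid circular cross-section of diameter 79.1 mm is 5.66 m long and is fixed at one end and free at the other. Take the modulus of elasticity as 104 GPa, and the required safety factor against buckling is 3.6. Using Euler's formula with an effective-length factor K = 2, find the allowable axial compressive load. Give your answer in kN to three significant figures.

P_allow = 4.28 kN

I = πd⁴/64 = π×79.1⁴/64 = 1.922×10^6 mm⁴.
Effective length L_e = KL = 2×5.66 m = 11320 mm.
Euler critical load P_cr = π²EI/L_e² = π²×104000×1.922×10^6/11320² = 15390 N.
P_allow = P_cr/n = 15390/3.6 = 4276 N.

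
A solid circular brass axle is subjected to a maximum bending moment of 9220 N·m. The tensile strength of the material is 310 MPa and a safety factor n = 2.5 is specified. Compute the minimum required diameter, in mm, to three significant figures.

σ_allow = 310/2.5 = 124.0 MPa.
For a solid circular section σ = 32M/(πd³), so d³ = 32M/(π σ_allow) = 32×9220000/(π×124.0) = 757400 mm³.
d = 91.15 mm.

d = 91.2 mm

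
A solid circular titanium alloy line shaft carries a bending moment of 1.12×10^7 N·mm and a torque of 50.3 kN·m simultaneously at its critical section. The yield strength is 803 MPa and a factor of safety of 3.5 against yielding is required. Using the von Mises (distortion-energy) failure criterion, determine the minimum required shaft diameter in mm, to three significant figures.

d = 126 mm

σ_allow = σ_y/n = 803/3.5 = 229.4 MPa.
For a solid shaft σ_b = 32M/(πd³) and τ = 16T/(πd³), so the von Mises stress is σ' = (16/πd³)·√(4M²+3T²).
√(4M²+3T²) = √(4×(1.120×10^7)² + 3×(5.030×10^7)²) = 8.996×10^7 N·mm.
d³ = 16×8.996×10^7/(π×229.4) = 1.997×10^6 mm³.
d = 125.9 mm.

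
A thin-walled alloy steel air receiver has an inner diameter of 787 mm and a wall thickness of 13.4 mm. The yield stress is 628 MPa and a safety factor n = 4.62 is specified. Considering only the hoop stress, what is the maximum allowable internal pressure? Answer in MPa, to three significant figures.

σ_allow = 628/4.62 = 135.9 MPa.
σ_h = pD/(2t) → p_allow = 2σ_allow t/D = 2×135.9×13.4/787 = 4.629 MPa.

p_allow = 4.63 MPa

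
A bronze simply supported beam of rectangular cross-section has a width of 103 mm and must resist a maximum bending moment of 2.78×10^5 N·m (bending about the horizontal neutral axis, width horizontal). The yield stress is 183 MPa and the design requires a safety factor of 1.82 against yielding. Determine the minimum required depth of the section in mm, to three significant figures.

σ_allow = 183/1.82 = 100.5 MPa.
For a rectangular section σ = 6M/(bh²), so h² = 6M/(b σ_allow) = 6×2.7800×10^8/(103×100.5) = 161100 mm².
h = 401.3 mm.

h = 401 mm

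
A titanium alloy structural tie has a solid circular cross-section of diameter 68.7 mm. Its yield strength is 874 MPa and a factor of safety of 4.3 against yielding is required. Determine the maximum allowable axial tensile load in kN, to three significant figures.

σ_allow = 874/4.3 = 203.3 MPa.
A = πd²/4 = π×68.7²/4 = 3707 mm².
F_allow = σ_allow × A = 203.3×3707 = 753400 N.

F_allow = 753 kN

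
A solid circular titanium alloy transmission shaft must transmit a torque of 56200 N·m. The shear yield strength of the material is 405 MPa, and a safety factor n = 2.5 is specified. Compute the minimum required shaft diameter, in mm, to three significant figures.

d = 121 mm

Allowable shear stress τ_allow = 405/2.5 = 162.0 MPa.
For a solid shaft τ = 16T/(πd³), so d³ = 16T/(π τ_allow) = 16×5.6200×10^7/(π×162.0) = 1.767×10^6 mm³.
d = (1.767×10^6)^(1/3) = 120.9 mm.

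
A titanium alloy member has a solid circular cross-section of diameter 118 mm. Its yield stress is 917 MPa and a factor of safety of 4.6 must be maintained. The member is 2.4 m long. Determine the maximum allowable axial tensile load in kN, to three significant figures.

F_allow = 2180 kN

σ_allow = 917/4.6 = 199.3 MPa.
A = πd²/4 = π×118²/4 = 10940 mm².
F_allow = σ_allow × A = 199.3×10940 = 2.180×10^6 N.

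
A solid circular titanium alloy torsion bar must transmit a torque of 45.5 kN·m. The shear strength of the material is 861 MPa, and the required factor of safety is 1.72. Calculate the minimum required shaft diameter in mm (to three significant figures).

Allowable shear stress τ_allow = 861/1.72 = 500.6 MPa.
For a solid shaft τ = 16T/(πd³), so d³ = 16T/(π τ_allow) = 16×4.5500×10^7/(π×500.6) = 462900 mm³.
d = (462900)^(1/3) = 77.36 mm.

d = 77.4 mm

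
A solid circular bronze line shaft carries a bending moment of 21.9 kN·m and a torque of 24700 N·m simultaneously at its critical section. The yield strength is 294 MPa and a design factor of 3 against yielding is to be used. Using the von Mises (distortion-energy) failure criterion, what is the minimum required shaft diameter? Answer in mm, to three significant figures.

σ_allow = σ_y/n = 294/3 = 98.00 MPa.
For a solid shaft σ_b = 32M/(πd³) and τ = 16T/(πd³), so the von Mises stress is σ' = (16/πd³)·√(4M²+3T²).
√(4M²+3T²) = √(4×(2.190×10^7)² + 3×(2.470×10^7)²) = 6.123×10^7 N·mm.
d³ = 16×6.123×10^7/(π×98.00) = 3.182×10^6 mm³.
d = 147.1 mm.

d = 147 mm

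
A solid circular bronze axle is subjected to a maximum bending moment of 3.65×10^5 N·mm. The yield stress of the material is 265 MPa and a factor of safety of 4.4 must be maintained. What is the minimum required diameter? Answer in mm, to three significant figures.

σ_allow = 265/4.4 = 60.23 MPa.
For a solid circular section σ = 32M/(πd³), so d³ = 32M/(π σ_allow) = 32×365000/(π×60.23) = 61730 mm³.
d = 39.52 mm.

d = 39.5 mm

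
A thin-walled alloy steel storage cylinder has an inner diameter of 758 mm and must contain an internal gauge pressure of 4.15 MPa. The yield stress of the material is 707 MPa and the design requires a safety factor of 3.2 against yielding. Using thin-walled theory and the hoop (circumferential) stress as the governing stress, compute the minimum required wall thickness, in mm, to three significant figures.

t = 7.12 mm

σ_allow = 707/3.2 = 220.9 MPa.
Hoop stress σ_h = pD/(2t), so t = pD/(2σ_allow) = 4.15×758/(2×220.9) = 7.119 mm.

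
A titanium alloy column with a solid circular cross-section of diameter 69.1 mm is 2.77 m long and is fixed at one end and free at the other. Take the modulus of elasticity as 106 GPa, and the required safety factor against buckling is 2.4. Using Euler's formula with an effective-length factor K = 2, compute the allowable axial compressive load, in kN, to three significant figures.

I = πd⁴/64 = π×69.1⁴/64 = 1.119×10^6 mm⁴.
Effective length L_e = KL = 2×2.77 m = 5540 mm.
Euler critical load P_cr = π²EI/L_e² = π²×106000×1.119×10^6/5540² = 38150 N.
P_allow = P_cr/n = 38150/2.4 = 15890 N.

P_allow = 15.9 kN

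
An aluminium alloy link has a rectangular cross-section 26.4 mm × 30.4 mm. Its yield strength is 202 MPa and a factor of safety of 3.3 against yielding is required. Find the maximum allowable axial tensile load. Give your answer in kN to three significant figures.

σ_allow = 202/3.3 = 61.21 MPa.
A = 26.4×30.4 = 802.6 mm².
F_allow = σ_allow × A = 61.21×802.6 = 49130 N.

F_allow = 49.1 kN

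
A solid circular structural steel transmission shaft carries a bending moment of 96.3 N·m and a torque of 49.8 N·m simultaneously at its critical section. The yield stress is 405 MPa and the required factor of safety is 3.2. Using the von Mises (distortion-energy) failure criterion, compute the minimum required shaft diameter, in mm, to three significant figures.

d = 20.4 mm

σ_allow = σ_y/n = 405/3.2 = 126.6 MPa.
For a solid shaft σ_b = 32M/(πd³) and τ = 16T/(πd³), so the von Mises stress is σ' = (16/πd³)·√(4M²+3T²).
√(4M²+3T²) = √(4×(96300)² + 3×(49800)²) = 211000 N·mm.
d³ = 16×211000/(π×126.6) = 8492 mm³.
d = 20.40 mm.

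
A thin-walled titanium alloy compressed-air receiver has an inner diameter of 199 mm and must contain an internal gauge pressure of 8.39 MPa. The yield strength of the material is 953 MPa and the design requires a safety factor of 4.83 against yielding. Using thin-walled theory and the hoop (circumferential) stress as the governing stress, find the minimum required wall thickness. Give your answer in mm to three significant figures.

t = 4.23 mm

σ_allow = 953/4.83 = 197.3 MPa.
Hoop stress σ_h = pD/(2t), so t = pD/(2σ_allow) = 8.39×199/(2×197.3) = 4.231 mm.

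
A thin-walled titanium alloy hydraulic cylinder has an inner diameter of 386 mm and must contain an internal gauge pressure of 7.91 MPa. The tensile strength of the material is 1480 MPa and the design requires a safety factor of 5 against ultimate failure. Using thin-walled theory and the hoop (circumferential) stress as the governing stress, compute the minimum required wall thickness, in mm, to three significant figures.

t = 5.16 mm

σ_allow = 1480/5 = 296.0 MPa.
Hoop stress σ_h = pD/(2t), so t = pD/(2σ_allow) = 7.91×386/(2×296.0) = 5.158 mm.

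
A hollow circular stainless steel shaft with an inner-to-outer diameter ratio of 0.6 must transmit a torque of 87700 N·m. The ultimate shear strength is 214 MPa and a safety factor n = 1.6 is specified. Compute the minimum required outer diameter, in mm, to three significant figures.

τ_allow = 214/1.6 = 133.8 MPa.
For a hollow shaft τ = 16T/[πd_o³(1−k⁴)] with k = 0.6, so 1−k⁴ = 0.8704.
d_o³ = 16T/[π τ_allow (1−k⁴)] = 16×8.7700×10^7/(π×133.8×0.8704) = 3.837×10^6 mm³.
d_o = 156.5 mm.

d_o = 157 mm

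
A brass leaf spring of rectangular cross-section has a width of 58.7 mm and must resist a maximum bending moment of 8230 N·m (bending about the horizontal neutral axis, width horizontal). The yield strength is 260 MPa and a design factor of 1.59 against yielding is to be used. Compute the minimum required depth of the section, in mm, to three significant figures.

σ_allow = 260/1.59 = 163.5 MPa.
For a rectangular section σ = 6M/(bh²), so h² = 6M/(b σ_allow) = 6×8230000/(58.7×163.5) = 5144 mm².
h = 71.72 mm.

h = 71.7 mm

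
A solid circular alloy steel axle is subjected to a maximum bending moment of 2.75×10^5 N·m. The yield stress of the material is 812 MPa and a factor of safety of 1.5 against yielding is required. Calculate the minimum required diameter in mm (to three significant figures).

σ_allow = 812/1.5 = 541.3 MPa.
For a solid circular section σ = 32M/(πd³), so d³ = 32M/(π σ_allow) = 32×2.7500×10^8/(π×541.3) = 5.174×10^6 mm³.
d = 173.0 mm.

d = 173 mm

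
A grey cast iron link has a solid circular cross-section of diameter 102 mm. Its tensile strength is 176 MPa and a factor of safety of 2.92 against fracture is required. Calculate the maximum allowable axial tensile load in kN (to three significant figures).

σ_allow = 176/2.92 = 60.27 MPa.
A = πd²/4 = π×102²/4 = 8171 mm².
F_allow = σ_allow × A = 60.27×8171 = 492500 N.

F_allow = 493 kN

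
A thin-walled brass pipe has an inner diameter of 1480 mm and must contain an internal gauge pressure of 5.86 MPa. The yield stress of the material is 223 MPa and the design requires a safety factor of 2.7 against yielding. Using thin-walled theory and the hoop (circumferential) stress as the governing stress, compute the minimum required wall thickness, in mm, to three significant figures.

t = 52.5 mm

σ_allow = 223/2.7 = 82.59 MPa.
Hoop stress σ_h = pD/(2t), so t = pD/(2σ_allow) = 5.86×1480/(2×82.59) = 52.50 mm.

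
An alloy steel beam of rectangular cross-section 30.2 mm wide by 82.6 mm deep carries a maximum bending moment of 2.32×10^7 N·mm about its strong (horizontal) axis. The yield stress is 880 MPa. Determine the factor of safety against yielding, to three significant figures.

Section modulus S = bh²/6 = 30.2×82.6²/6 = 34340 mm³.
σ = M/S = 2.3200×10^7/34340 = 675.6 MPa.
n = 880/675.6 = 1.303.

n = 1.30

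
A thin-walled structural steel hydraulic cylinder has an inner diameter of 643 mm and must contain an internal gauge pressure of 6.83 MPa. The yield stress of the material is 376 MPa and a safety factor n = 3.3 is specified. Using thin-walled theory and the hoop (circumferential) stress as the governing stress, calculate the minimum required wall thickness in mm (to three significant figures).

t = 19.3 mm

σ_allow = 376/3.3 = 113.9 MPa.
Hoop stress σ_h = pD/(2t), so t = pD/(2σ_allow) = 6.83×643/(2×113.9) = 19.27 mm.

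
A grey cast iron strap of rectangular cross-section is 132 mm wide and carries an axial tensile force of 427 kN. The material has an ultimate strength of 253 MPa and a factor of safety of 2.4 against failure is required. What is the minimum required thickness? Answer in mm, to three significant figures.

t = 30.7 mm

σ_allow = 253/2.4 = 105.4 MPa.
Required area A = F/σ_allow = 427000/105.4 = 4051 mm².
t = A/w = 4051/132 = 30.69 mm.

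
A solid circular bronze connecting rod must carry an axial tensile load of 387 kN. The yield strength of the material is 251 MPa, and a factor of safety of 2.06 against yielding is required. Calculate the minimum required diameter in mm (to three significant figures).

Allowable stress σ_allow = 251/2.06 = 121.8 MPa.
Required area A = F/σ_allow = 387000/121.8 = 3176 mm².
A = πd²/4 → d = √(4A/π) = 63.59 mm.

d = 63.6 mm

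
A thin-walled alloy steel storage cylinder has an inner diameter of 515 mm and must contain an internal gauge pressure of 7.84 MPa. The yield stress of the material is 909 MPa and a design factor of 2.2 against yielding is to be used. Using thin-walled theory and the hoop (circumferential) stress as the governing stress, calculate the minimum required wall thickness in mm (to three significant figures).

σ_allow = 909/2.2 = 413.2 MPa.
Hoop stress σ_h = pD/(2t), so t = pD/(2σ_allow) = 7.84×515/(2×413.2) = 4.886 mm.

t = 4.89 mm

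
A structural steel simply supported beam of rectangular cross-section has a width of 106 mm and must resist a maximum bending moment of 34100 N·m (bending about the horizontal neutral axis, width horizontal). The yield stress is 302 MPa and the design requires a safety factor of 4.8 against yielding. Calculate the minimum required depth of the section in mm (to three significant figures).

h = 175 mm

σ_allow = 302/4.8 = 62.92 MPa.
For a rectangular section σ = 6M/(bh²), so h² = 6M/(b σ_allow) = 6×3.4100×10^7/(106×62.92) = 30680 mm².
h = 175.2 mm.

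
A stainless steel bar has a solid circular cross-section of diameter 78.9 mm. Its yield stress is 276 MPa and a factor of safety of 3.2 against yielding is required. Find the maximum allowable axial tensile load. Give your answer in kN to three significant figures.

F_allow = 422 kN

σ_allow = 276/3.2 = 86.25 MPa.
A = πd²/4 = π×78.9²/4 = 4889 mm².
F_allow = σ_allow × A = 86.25×4889 = 421700 N.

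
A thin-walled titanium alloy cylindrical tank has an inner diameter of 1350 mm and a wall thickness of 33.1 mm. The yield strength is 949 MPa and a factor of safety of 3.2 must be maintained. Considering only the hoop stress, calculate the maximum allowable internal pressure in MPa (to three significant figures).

σ_allow = 949/3.2 = 296.6 MPa.
σ_h = pD/(2t) → p_allow = 2σ_allow t/D = 2×296.6×33.1/1350 = 14.54 MPa.

p_allow = 14.5 MPa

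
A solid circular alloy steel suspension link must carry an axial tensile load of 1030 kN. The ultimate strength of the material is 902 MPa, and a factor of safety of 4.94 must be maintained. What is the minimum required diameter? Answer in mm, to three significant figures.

Allowable stress σ_allow = 902/4.94 = 182.6 MPa.
Required area A = F/σ_allow = 1030000/182.6 = 5641 mm².
A = πd²/4 → d = √(4A/π) = 84.75 mm.

d = 84.7 mm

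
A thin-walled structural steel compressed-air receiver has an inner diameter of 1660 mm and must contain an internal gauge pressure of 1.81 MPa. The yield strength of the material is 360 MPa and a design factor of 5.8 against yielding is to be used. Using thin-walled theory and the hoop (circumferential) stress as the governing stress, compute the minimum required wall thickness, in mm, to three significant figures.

t = 24.2 mm

σ_allow = 360/5.8 = 62.07 MPa.
Hoop stress σ_h = pD/(2t), so t = pD/(2σ_allow) = 1.81×1660/(2×62.07) = 24.20 mm.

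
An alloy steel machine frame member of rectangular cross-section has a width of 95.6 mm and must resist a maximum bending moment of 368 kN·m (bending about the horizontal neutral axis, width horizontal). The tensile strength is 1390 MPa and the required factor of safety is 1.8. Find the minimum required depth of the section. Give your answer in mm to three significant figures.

h = 173 mm

σ_allow = 1390/1.8 = 772.2 MPa.
For a rectangular section σ = 6M/(bh²), so h² = 6M/(b σ_allow) = 6×3.6800×10^8/(95.6×772.2) = 29910 mm².
h = 172.9 mm.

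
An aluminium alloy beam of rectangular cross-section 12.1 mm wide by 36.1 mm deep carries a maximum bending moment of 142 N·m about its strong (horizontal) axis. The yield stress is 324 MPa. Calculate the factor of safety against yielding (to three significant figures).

n = 6.00

Section modulus S = bh²/6 = 12.1×36.1²/6 = 2628 mm³.
σ = M/S = 142000/2628 = 54.03 MPa.
n = 324/54.03 = 5.997.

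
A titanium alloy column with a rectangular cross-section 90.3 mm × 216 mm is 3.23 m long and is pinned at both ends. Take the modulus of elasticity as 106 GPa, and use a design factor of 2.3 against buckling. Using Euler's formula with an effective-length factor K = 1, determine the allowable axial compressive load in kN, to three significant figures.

Buckling occurs about the weak axis: I_min = h·b³/12 = 216×90.3³/12 = 1.325×10^7 mm⁴ (b = 90.3 mm is the smaller dimension).
Effective length L_e = KL = 1×3.23 m = 3230 mm.
Euler critical load P_cr = π²EI/L_e² = π²×106000×1.325×10^7/3230² = 1.329×10^6 N.
P_allow = P_cr/n = 1.329×10^6/2.3 = 577800 N.

P_allow = 578 kN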